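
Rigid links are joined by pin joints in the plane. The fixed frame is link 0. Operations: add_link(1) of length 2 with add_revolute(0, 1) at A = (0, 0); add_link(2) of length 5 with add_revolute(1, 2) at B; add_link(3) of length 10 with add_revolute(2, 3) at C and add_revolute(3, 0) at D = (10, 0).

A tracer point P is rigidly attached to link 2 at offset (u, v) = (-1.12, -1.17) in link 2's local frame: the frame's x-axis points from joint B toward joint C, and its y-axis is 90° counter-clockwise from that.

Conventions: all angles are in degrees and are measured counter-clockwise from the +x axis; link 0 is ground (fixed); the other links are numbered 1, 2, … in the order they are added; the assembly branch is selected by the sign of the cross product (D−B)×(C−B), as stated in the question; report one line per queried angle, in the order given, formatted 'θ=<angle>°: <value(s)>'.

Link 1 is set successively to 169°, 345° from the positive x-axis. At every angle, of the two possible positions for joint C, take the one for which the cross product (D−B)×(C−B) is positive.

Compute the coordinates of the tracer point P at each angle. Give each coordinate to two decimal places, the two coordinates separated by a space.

A=(0,0), D=(10.00,0)
θ=169°: B = A + 2.00·(cos169°, sin169°) = (-1.9633, 0.3816)
θ=169°: |BD| = 11.9693
θ=169°: circle(B,5.00) ∩ circle(D,10.00): a=2.8517, h=4.1071
θ=169°:   candidates: C₊=(1.0179,4.3957) cross=49.159; C₋=(0.7560,-3.8143) cross=-49.159
θ=169°:   branch + wants cross > 0 → take C=(1.0179,4.3957) (cross=49.159)
θ=169°: ex = (C−B)/|BC| = (0.5962,0.8028); ey = (-0.8028,0.5962)
θ=169°: P = B + -1.12·ex + -1.17·ey = (-1.6917,-1.2151)
θ=345°: B = A + 2.00·(cos345°, sin345°) = (1.9319, -0.5176)
θ=345°: |BD| = 8.0847
θ=345°: circle(B,5.00) ∩ circle(D,10.00): a=-0.5960, h=4.9644
θ=345°:   candidates: C₊=(1.0192,4.3984) cross=40.135; C₋=(1.6549,-5.5100) cross=-40.135
θ=345°:   branch + wants cross > 0 → take C=(1.0192,4.3984) (cross=40.135)
θ=345°: ex = (C−B)/|BC| = (-0.1825,0.9832); ey = (-0.9832,-0.1825)
θ=345°: P = B + -1.12·ex + -1.17·ey = (3.2866,-1.4053)

θ=169°: -1.69 -1.22
θ=345°: 3.29 -1.41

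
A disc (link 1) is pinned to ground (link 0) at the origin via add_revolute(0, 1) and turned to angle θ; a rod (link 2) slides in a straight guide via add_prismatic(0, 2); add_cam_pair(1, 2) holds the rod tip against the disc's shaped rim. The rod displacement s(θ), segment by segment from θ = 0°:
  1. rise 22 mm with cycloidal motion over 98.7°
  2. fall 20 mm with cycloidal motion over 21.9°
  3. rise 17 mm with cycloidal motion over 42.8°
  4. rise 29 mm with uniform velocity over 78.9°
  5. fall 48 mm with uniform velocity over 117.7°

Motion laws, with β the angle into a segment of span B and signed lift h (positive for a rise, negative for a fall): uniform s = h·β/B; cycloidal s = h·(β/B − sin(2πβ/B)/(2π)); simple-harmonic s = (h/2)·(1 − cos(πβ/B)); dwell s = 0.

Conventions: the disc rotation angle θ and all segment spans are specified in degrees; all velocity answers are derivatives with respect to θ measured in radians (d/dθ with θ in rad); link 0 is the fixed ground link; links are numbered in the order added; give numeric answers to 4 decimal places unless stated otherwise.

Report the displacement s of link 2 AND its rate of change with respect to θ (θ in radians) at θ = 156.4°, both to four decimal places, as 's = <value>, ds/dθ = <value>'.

segment 1 (0° to 98.7°, cycloidal, h = 22) is passed completely: s = 0.0000 + (22) = 22.0000
segment 2 (98.7° to 120.6°, cycloidal, h = -20) is passed completely: s = 22.0000 + (-20) = 2.0000
θ = 156.4° falls in segment 3 (120.6° to 163.4°, cycloidal, h = 17): β = 156.4 − 120.6 = 35.8°, B = 42.8°; Δs = 17·(0.8364 − sin(2π·0.8364)/(2π)) = 16.5358; s = 2.0000 + 16.5358 = 18.5358
velocity in seg [120.6°–163.4°] (cycloidal), θ in radians: β = 35.8° = 0.6248 rad, B = 42.8° = 0.7470 rad; ds/dθ = (h/B)(1 − cos(2πβ/B)) = (17/0.7470)(1 − cos(2π·0.8364)) = 10.995265 mm/rad

s = 18.5358, ds/dθ = 10.9953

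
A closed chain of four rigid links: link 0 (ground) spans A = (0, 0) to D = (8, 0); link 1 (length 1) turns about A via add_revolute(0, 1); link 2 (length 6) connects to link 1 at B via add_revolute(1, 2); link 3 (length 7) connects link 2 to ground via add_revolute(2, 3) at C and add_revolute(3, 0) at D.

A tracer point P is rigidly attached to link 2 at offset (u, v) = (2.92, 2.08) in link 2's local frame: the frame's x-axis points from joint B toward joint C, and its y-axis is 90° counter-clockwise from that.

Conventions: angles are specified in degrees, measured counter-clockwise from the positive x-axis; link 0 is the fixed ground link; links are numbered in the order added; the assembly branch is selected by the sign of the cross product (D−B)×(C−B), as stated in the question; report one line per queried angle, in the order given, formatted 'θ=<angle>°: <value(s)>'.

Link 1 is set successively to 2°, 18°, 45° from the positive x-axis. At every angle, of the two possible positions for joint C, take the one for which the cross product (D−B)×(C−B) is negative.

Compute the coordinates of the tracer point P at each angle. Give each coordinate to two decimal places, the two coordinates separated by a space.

A=(0,0), D=(8.00,0)
θ=2°: B = A + 1.00·(cos2°, sin2°) = (0.9994, 0.0349)
θ=2°: |BD| = 7.0007
θ=2°: circle(B,6.00) ∩ circle(D,7.00): a=2.5719, h=5.4208
θ=2°:   candidates: C₊=(3.5983,5.4428) cross=37.950; C₋=(3.5442,-5.3987) cross=-37.950
θ=2°:   branch - wants cross < 0 → take C=(3.5442,-5.3987) (cross=-37.950)
θ=2°: ex = (C−B)/|BC| = (0.4241,-0.9056); ey = (0.9056,0.4241)
θ=2°: P = B + 2.92·ex + 2.08·ey = (4.1215,-1.7272)
θ=18°: B = A + 1.00·(cos18°, sin18°) = (0.9511, 0.3090)
θ=18°: |BD| = 7.0557
θ=18°: circle(B,6.00) ∩ circle(D,7.00): a=2.6066, h=5.4042
θ=18°:   candidates: C₊=(3.7919,5.5939) cross=38.131; C₋=(3.3185,-5.2042) cross=-38.131
θ=18°:   branch - wants cross < 0 → take C=(3.3185,-5.2042) (cross=-38.131)
θ=18°: ex = (C−B)/|BC| = (0.3946,-0.9189); ey = (0.9189,0.3946)
θ=18°: P = B + 2.92·ex + 2.08·ey = (4.0144,-1.5534)
θ=45°: B = A + 1.00·(cos45°, sin45°) = (0.7071, 0.7071)
θ=45°: |BD| = 7.3271
θ=45°: circle(B,6.00) ∩ circle(D,7.00): a=2.7764, h=5.3190
θ=45°:   candidates: C₊=(3.9839,5.7333) cross=38.973; C₋=(2.9573,-4.8550) cross=-38.973
θ=45°:   branch - wants cross < 0 → take C=(2.9573,-4.8550) (cross=-38.973)
θ=45°: ex = (C−B)/|BC| = (0.3750,-0.9270); ey = (0.9270,0.3750)
θ=45°: P = B + 2.92·ex + 2.08·ey = (3.7304,-1.2197)

θ=2°: 4.12 -1.73
θ=18°: 4.01 -1.55
θ=45°: 3.73 -1.22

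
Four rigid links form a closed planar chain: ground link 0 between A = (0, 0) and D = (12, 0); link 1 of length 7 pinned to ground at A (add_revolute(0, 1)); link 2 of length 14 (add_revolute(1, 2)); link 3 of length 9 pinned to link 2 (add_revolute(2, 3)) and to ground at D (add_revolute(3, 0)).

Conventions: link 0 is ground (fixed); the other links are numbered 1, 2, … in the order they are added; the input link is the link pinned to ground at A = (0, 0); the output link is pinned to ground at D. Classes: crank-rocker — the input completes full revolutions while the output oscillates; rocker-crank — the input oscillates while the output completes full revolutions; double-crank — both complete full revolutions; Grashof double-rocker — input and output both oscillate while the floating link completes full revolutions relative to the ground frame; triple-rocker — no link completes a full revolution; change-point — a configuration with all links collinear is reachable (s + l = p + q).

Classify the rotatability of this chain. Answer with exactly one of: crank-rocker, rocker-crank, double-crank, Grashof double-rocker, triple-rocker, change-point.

lengths: ground=12, input=7, coupler=14, output=9
sorted: s=7 (shortest), l=14 (longest), p+q=21
s + l = 21 vs p + q = 21
s + l = p + q → change-point (collinear configuration reachable)

change-point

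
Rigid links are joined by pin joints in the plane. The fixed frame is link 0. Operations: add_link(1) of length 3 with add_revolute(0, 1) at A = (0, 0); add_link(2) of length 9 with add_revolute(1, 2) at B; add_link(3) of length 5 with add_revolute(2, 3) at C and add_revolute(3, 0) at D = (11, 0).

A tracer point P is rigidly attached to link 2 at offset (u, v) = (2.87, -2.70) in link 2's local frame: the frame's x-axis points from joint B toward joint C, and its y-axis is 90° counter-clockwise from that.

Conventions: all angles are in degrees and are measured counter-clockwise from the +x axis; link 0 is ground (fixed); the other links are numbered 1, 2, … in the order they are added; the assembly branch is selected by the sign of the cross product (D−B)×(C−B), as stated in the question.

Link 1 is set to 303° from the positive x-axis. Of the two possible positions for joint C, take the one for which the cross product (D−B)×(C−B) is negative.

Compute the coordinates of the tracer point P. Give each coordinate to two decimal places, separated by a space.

A=(0,0), D=(11.00,0)
B = A + 3.00·(cos303°, sin303°) = (1.6339, -2.5160)
|BD| = 9.6981
circle(B,9.00) ∩ circle(D,5.00): a=7.7362, h=4.5990
  candidates: C₊=(7.9121,3.9326) cross=44.602; C₋=(10.2984,-4.9505) cross=-44.602
  branch - wants cross < 0 → take C=(10.2984,-4.9505) (cross=-44.602)
ex = (C−B)/|BC| = (0.9627,-0.2705); ey = (0.2705,0.9627)
P = B + 2.87·ex + -2.70·ey = (3.6666,-5.8917)

3.67 -5.89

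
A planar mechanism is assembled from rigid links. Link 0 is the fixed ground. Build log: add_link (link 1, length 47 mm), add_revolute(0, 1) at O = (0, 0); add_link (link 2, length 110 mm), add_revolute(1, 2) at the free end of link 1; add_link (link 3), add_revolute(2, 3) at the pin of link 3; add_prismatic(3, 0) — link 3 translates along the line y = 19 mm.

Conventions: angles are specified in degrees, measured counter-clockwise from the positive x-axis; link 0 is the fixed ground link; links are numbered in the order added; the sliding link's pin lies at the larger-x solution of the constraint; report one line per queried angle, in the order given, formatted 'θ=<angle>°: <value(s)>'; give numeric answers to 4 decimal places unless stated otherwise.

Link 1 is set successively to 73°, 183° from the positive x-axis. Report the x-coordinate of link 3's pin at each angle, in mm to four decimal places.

geometry: r = 47 mm, L = 110 mm, e = 19 mm
θ=73°: crank pin P = (r cos θ, r sin θ) = (13.741470, 44.946324)
θ=73°: h = r sin θ − e = 44.946324 − 19 = 25.946324
θ=73°: x = r cos θ + √(L² − h²) = 13.741470 + 106.896157 = 120.637627
θ=183°: crank pin P = (r cos θ, r sin θ) = (-46.935588, -2.459790)
θ=183°: h = r sin θ − e = -2.459790 − 19 = -21.459790
θ=183°: x = r cos θ + √(L² − h²) = -46.935588 + 107.886410 = 60.950822

θ=73°: 120.6376
θ=183°: 60.9508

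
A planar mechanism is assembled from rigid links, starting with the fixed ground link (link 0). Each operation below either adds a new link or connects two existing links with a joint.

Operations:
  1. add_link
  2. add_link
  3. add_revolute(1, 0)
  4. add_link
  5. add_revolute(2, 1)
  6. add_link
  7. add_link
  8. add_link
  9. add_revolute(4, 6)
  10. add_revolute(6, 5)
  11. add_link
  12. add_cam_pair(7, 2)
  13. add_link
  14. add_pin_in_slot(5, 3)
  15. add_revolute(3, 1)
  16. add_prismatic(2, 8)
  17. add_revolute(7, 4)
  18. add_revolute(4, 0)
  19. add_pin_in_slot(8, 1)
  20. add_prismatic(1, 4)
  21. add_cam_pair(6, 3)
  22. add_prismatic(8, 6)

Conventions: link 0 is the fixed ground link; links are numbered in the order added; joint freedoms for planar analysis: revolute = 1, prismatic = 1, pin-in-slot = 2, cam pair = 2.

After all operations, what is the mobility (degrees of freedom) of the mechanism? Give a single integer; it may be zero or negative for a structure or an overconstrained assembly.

L=1 J1=0 J2=0
add link → L=2 J1=0 J2=0
add link → L=3 J1=0 J2=0
R@1,0 dof=1 J1 → L=3 J1=1 J2=0
add link → L=4 J1=1 J2=0
R@2,1 dof=1 J1 → L=4 J1=2 J2=0
add link → L=5 J1=2 J2=0
add link → L=6 J1=2 J2=0
add link → L=7 J1=2 J2=0
R@4,6 dof=1 J1 → L=7 J1=3 J2=0
R@6,5 dof=1 J1 → L=7 J1=4 J2=0
add link → L=8 J1=4 J2=0
C@7,2 dof=2 J2 → L=8 J1=4 J2=1
add link → L=9 J1=4 J2=1
PS@5,3 dof=2 J2 → L=9 J1=4 J2=2
R@3,1 dof=1 J1 → L=9 J1=5 J2=2
P@2,8 dof=1 J1 → L=9 J1=6 J2=2
R@7,4 dof=1 J1 → L=9 J1=7 J2=2
R@4,0 dof=1 J1 → L=9 J1=8 J2=2
PS@8,1 dof=2 J2 → L=9 J1=8 J2=3
P@1,4 dof=1 J1 → L=9 J1=9 J2=3
C@6,3 dof=2 J2 → L=9 J1=9 J2=4
P@8,6 dof=1 J1 → L=9 J1=10 J2=4
M=3(L−1)−2J1−J2=3·8−2·10−4=0

M = 0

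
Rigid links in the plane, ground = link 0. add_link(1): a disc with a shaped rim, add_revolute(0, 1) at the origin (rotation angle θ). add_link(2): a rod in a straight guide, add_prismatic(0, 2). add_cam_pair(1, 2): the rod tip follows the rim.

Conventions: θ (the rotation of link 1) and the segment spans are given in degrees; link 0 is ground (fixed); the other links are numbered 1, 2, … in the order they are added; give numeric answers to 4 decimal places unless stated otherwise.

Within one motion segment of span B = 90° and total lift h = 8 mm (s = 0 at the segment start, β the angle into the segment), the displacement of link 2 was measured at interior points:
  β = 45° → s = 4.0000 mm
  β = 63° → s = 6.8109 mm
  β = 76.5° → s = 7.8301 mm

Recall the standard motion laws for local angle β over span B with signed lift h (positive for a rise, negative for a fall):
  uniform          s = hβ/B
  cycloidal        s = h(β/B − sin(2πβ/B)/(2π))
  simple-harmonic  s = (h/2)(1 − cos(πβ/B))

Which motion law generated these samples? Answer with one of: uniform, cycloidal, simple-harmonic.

candidates at β/B = r: uniform s = h·r (linear in β); cycloidal s = h·(r − sin(2πr)/(2π)); simple-harmonic s = (h/2)(1 − cos(πr))
β=45°: printed 4.0000 | uniform 4.0000, cycloidal 4.0000, simple-harmonic 4.0000
β=63°: printed 6.8109 | uniform 5.6000, cycloidal 6.8109, simple-harmonic 6.3511
β=76.5°: printed 7.8301 | uniform 6.8000, cycloidal 7.8301, simple-harmonic 7.5640
only one law matches every sample → cycloidal

cycloidal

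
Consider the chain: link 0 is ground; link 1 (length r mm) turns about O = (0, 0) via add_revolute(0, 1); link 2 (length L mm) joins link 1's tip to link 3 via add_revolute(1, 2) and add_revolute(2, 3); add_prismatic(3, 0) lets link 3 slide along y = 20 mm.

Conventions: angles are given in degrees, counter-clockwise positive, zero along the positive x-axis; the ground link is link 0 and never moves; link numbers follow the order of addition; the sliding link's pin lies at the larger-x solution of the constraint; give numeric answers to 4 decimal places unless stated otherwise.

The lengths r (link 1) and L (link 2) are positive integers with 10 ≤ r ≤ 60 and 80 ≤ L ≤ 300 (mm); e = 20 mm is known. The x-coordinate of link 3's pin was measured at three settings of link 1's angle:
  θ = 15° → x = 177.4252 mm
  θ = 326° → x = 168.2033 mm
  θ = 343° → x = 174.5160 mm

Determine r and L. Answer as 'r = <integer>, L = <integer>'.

constraint per measurement: (x − r cos θ)² + (r sin θ − e)² = L²
subtracting the θ₁ and θ₂ equations cancels the r² and L² terms:
r = (x₁² − x₂²) / (2[(x₁cos θ₁ + e sin θ₁) − (x₂cos θ₂ + e sin θ₂)]) = 33.0002 → r = 33
L² = (x₁ − r cos θ₁)² + (r sin θ₁ − e)² = 21316.0080 → L = 146.0000 → L = 146
check at θ₃=343°: x = 174.5160 (printed 174.5160) ✓

r = 33, L = 146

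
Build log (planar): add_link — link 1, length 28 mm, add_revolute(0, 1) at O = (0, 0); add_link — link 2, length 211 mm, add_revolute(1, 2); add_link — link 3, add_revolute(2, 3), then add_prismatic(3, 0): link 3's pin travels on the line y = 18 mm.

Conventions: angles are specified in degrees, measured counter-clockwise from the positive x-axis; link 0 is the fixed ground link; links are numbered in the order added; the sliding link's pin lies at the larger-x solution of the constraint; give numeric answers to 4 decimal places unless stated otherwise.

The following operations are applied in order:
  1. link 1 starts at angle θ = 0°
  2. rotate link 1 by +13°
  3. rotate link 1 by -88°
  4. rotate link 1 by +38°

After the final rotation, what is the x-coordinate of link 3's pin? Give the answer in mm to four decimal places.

geometry: r = 28 mm, L = 211 mm, e = 18 mm; θ starts at 0°
rotate link 1 by +13°: θ ← 0° +13° = 13°
rotate link 1 by -88°: θ ← 13° -88° = -75°
rotate link 1 by +38°: θ ← -75° +38° = -37°
crank pin P = (r cos θ, r sin θ) = (22.361794, -16.850821)
h = r sin θ − e = -16.850821 − 18 = -34.850821
x = r cos θ + √(L² − h²) = 22.361794 + 208.101947 = 230.463741

230.4637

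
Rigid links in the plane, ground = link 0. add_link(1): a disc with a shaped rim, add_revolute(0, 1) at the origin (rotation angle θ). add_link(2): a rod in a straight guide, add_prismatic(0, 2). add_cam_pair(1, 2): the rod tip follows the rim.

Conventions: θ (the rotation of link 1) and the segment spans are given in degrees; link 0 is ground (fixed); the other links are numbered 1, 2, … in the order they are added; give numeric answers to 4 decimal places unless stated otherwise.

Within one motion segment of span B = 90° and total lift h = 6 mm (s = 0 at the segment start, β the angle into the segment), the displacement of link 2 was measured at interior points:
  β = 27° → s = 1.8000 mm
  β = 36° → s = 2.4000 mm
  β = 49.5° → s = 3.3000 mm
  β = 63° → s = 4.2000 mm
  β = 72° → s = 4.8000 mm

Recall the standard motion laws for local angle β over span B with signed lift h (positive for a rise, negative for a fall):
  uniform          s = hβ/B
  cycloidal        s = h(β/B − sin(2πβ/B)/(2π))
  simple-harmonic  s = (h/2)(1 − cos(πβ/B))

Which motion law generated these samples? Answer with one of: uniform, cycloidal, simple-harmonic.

candidates at β/B = r: uniform s = h·r (linear in β); cycloidal s = h·(r − sin(2πr)/(2π)); simple-harmonic s = (h/2)(1 − cos(πr))
β=27°: printed 1.8000 | uniform 1.8000, cycloidal 0.8918, simple-harmonic 1.2366
β=36°: printed 2.4000 | uniform 2.4000, cycloidal 1.8387, simple-harmonic 2.0729
β=49.5°: printed 3.3000 | uniform 3.3000, cycloidal 3.5951, simple-harmonic 3.4693
β=63°: printed 4.2000 | uniform 4.2000, cycloidal 5.1082, simple-harmonic 4.7634
β=72°: printed 4.8000 | uniform 4.8000, cycloidal 5.7082, simple-harmonic 5.4271
only one law matches every sample → uniform

uniform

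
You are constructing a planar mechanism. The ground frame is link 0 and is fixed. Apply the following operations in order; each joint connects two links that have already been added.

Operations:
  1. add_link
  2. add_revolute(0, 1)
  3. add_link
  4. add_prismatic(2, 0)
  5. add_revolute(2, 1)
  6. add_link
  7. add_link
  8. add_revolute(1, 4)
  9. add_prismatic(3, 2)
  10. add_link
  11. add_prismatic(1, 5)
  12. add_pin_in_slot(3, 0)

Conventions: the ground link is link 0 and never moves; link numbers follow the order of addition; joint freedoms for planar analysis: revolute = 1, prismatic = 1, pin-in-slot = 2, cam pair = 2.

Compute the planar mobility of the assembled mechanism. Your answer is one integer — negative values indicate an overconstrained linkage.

ground; <1,0,0>
#1 <2,0,0>
R:0↔1 J1 <2,1,0>
#2 <3,1,0>
P:2↔0 J1 <3,2,0>
R:2↔1 J1 <3,3,0>
#3 <4,3,0>
#4 <5,3,0>
R:1↔4 J1 <5,4,0>
P:3↔2 J1 <5,5,0>
#5 <6,5,0>
P:1↔5 J1 <6,6,0>
PS:3↔0 J2 <6,6,1>
3×5 − 2×6 − 1×1 = 2

M = 2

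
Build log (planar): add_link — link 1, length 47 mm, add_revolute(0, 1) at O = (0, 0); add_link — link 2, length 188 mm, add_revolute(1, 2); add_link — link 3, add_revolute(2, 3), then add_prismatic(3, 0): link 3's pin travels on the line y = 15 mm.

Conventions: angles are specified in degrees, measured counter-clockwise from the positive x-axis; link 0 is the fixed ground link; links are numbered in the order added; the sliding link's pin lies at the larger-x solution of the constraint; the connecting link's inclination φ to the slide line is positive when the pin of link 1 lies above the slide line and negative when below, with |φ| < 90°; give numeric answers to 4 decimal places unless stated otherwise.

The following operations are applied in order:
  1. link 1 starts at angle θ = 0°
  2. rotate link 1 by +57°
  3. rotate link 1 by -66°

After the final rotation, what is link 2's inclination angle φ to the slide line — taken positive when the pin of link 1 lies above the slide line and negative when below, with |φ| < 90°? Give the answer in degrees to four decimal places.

geometry: r = 47 mm, L = 188 mm, e = 15 mm; θ starts at 0°
rotate link 1 by +57°: θ ← 0° +57° = 57°
rotate link 1 by -66°: θ ← 57° -66° = -9°
h = r sin θ − e = -7.352420 − 15 = -22.352420
sin φ = h / L = -22.352420 / 188 = -0.11889585
φ = arcsin(-0.11889585) = -6.828383°

-6.8284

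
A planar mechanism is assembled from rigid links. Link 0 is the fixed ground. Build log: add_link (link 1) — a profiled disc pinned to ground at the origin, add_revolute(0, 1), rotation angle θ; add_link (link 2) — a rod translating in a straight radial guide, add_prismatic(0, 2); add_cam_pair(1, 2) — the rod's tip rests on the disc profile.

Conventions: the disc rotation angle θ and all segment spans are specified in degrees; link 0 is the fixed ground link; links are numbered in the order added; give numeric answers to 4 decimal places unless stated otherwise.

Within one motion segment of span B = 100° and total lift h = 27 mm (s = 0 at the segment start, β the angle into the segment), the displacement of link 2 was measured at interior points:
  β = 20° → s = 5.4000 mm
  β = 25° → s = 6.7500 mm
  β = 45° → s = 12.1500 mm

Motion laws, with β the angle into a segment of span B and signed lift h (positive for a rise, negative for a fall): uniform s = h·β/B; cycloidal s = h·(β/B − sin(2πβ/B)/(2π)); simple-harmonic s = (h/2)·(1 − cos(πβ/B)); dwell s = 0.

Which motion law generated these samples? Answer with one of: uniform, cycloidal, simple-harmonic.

candidates at β/B = r: uniform s = h·r (linear in β); cycloidal s = h·(r − sin(2πr)/(2π)); simple-harmonic s = (h/2)(1 − cos(πr))
β=20°: printed 5.4000 | uniform 5.4000, cycloidal 1.3131, simple-harmonic 2.5783
β=25°: printed 6.7500 | uniform 6.7500, cycloidal 2.4528, simple-harmonic 3.9541
β=45°: printed 12.1500 | uniform 12.1500, cycloidal 10.8221, simple-harmonic 11.3881
only one law matches every sample → uniform

uniform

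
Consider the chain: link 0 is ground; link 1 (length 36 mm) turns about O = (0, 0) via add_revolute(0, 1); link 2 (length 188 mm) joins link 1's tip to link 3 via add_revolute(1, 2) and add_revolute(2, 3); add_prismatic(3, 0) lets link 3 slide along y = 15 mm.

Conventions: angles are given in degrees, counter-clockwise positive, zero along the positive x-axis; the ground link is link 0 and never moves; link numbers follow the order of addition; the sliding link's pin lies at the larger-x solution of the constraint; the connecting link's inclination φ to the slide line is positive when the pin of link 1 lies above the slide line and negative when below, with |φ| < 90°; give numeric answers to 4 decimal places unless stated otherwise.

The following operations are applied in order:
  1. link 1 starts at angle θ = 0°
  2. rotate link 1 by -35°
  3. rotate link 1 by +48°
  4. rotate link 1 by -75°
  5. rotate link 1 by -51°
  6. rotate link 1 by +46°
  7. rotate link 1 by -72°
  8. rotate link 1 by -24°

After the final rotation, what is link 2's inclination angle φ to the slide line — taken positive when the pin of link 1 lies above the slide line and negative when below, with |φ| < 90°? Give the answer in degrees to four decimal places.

geometry: r = 36 mm, L = 188 mm, e = 15 mm; θ starts at 0°
rotate link 1 by -35°: θ ← 0° -35° = -35°
rotate link 1 by +48°: θ ← -35° +48° = 13°
rotate link 1 by -75°: θ ← 13° -75° = -62°
rotate link 1 by -51°: θ ← -62° -51° = -113°
rotate link 1 by +46°: θ ← -113° +46° = -67°
rotate link 1 by -72°: θ ← -67° -72° = -139°
rotate link 1 by -24°: θ ← -139° -24° = -163°
h = r sin θ − e = -10.525381 − 15 = -25.525381
sin φ = h / L = -25.525381 / 188 = -0.13577331
φ = arcsin(-0.13577331) = -7.803339°

-7.8033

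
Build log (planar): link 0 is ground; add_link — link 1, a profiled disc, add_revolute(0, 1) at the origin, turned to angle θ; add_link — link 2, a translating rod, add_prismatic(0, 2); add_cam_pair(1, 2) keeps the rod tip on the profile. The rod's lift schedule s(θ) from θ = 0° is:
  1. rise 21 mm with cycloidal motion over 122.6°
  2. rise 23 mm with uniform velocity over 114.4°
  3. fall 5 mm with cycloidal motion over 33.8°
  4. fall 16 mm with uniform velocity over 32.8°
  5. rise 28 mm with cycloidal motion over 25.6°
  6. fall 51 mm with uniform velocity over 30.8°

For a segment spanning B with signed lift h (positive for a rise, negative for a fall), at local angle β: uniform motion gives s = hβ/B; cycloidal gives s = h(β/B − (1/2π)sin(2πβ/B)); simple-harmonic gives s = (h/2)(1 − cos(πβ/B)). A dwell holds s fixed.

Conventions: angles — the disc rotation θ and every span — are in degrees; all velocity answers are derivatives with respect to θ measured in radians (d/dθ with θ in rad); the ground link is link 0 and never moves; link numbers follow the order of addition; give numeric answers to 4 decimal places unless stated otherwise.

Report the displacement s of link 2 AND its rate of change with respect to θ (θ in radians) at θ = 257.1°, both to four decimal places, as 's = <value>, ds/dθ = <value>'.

seg 1 [0°–122.6°] cycloidal, h=21: full span → s += 21 → s = 21.0000
seg 2 [122.6°–237°] uniform, h=23: full span → s += 23 → s = 44.0000
seg 3 [237°–270.8°] cycloidal, h=-5: θ=257.1° here. β=20.1, B=33.8. -5·(0.5947 − sin(2π·0.5947)/(2π)) = -3.4193 → s = 40.5807
velocity in seg [237°–270.8°] (cycloidal), θ in radians: β = 20.1° = 0.3508 rad, B = 33.8° = 0.5899 rad; ds/dθ = (h/B)(1 − cos(2πβ/B)) = ((-5)/0.5899)(1 − cos(2π·0.5947)) = -15.495527 mm/rad

s = 40.5807, ds/dθ = -15.4955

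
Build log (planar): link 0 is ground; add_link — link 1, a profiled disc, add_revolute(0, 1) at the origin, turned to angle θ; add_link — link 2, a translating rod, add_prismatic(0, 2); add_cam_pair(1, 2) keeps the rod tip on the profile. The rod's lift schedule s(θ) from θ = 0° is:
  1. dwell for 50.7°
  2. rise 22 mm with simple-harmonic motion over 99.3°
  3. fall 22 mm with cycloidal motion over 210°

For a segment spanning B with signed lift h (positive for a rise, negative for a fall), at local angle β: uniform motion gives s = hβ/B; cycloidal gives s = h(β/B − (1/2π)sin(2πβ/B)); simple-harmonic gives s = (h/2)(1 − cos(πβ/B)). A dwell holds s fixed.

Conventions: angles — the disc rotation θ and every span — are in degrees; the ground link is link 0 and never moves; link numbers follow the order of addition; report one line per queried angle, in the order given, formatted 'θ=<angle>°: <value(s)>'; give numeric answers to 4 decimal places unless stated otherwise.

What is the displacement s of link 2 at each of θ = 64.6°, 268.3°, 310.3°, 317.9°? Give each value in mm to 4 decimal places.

seg 1 [0°–50.7°] dwell: s stays 0.0000
seg 2 [50.7°–150°] simple-harmonic, h=22: θ=64.6° here. β=13.9, B=99.3. 22/2·(1 − cos(π·0.1400)) = 1.0466 → s = 1.0466
seg 2 [50.7°–150°] simple-harmonic, h=22: full span → s += 22 → s = 22.0000
seg 3 [150°–360°] cycloidal, h=-22: θ=268.3° here. β=118.3, B=210. -22·(0.5633 − sin(2π·0.5633)/(2π)) = -13.7502 → s = 8.2498
seg 3 [150°–360°] cycloidal, h=-22: θ=310.3° here. β=160.3, B=210. -22·(0.7633 − sin(2π·0.7633)/(2π)) = -20.2825 → s = 1.7175
seg 3 [150°–360°] cycloidal, h=-22: θ=317.9° here. β=167.9, B=210. -22·(0.7995 − sin(2π·0.7995)/(2π)) = -20.9228 → s = 1.0772

θ=64.6°: 1.0466
θ=268.3°: 8.2498
θ=310.3°: 1.7175
θ=317.9°: 1.0772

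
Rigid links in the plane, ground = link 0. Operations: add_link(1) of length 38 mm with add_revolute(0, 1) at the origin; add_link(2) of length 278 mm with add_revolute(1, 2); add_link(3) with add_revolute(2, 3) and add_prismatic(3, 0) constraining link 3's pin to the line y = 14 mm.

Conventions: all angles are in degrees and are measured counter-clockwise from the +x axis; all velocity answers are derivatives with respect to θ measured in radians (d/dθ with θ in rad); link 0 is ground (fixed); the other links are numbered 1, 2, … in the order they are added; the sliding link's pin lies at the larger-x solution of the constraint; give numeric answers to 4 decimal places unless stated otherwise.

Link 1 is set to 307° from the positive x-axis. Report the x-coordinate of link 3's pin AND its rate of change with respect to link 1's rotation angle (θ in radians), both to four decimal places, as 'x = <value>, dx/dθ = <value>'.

geometry: r = 38 mm, L = 278 mm, e = 14 mm
crank pin P = (r cos θ, r sin θ) = (22.868971, -30.348149)
h = r sin θ − e = -30.348149 − 14 = -44.348149
x = r cos θ + √(L² − h²) = 22.868971 + 274.439869 = 297.308840
dx/dθ = −r sin θ − h·r cos θ/√(L² − h²) (θ in radians; h = -44.348149) = 34.043664

x = 297.3088, dx/dθ = 34.0437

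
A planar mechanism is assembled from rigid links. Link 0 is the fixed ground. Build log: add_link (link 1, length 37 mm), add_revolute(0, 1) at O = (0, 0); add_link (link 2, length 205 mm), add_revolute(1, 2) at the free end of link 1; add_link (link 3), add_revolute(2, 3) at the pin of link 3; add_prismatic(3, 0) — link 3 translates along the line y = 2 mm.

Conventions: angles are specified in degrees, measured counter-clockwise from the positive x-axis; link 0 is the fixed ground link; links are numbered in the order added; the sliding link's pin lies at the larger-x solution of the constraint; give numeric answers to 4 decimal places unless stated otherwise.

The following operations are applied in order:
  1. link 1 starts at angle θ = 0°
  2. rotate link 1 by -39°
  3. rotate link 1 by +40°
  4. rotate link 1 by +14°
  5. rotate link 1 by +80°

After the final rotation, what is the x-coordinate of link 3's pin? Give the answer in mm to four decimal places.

geometry: r = 37 mm, L = 205 mm, e = 2 mm; θ starts at 0°
rotate link 1 by -39°: θ ← 0° -39° = -39°
rotate link 1 by +40°: θ ← -39° +40° = 1°
rotate link 1 by +14°: θ ← 1° +14° = 15°
rotate link 1 by +80°: θ ← 15° +80° = 95°
crank pin P = (r cos θ, r sin θ) = (-3.224762, 36.859204)
h = r sin θ − e = 36.859204 − 2 = 34.859204
x = r cos θ + √(L² − h²) = -3.224762 + 202.014445 = 198.789682

198.7897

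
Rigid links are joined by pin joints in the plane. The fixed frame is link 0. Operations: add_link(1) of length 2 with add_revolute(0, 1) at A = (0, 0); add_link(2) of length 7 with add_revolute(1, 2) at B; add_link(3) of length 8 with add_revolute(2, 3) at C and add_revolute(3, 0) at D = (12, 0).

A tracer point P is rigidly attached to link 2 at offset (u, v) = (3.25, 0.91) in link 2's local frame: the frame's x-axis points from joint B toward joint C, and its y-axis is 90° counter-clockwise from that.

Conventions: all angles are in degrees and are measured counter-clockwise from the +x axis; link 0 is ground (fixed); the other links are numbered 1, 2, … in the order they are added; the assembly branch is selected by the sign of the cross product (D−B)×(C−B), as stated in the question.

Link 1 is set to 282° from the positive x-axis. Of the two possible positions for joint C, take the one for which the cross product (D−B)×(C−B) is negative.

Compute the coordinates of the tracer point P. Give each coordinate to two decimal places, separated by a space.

A=(0,0), D=(12.00,0)
B = A + 2.00·(cos282°, sin282°) = (0.4158, -1.9563)
|BD| = 11.7482
circle(B,7.00) ∩ circle(D,8.00): a=5.2357, h=4.6462
  candidates: C₊=(4.8047,3.4969) cross=54.585; C₋=(6.3521,-5.6658) cross=-54.585
  branch - wants cross < 0 → take C=(6.3521,-5.6658) (cross=-54.585)
ex = (C−B)/|BC| = (0.8480,-0.5299); ey = (0.5299,0.8480)
P = B + 3.25·ex + 0.91·ey = (3.6542,-2.9069)

3.65 -2.91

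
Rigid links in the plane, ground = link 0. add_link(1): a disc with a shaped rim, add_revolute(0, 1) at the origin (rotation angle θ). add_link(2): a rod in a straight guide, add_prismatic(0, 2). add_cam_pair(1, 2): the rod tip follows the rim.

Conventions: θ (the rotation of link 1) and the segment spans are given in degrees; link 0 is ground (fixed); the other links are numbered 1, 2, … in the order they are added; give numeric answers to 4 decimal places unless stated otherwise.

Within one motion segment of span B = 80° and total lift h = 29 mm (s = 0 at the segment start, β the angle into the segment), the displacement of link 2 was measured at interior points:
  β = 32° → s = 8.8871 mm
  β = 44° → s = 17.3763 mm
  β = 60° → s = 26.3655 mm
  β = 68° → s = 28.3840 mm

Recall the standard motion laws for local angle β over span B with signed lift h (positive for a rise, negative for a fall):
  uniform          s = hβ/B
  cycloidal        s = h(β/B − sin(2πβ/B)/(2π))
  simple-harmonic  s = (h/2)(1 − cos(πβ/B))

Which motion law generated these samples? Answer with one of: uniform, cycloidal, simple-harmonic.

candidates at β/B = r: uniform s = h·r (linear in β); cycloidal s = h·(r − sin(2πr)/(2π)); simple-harmonic s = (h/2)(1 − cos(πr))
β=32°: printed 8.8871 | uniform 11.6000, cycloidal 8.8871, simple-harmonic 10.0193
β=44°: printed 17.3763 | uniform 15.9500, cycloidal 17.3763, simple-harmonic 16.7683
β=60°: printed 26.3655 | uniform 21.7500, cycloidal 26.3655, simple-harmonic 24.7530
β=68°: printed 28.3840 | uniform 24.6500, cycloidal 28.3840, simple-harmonic 27.4196
only one law matches every sample → cycloidal

cycloidal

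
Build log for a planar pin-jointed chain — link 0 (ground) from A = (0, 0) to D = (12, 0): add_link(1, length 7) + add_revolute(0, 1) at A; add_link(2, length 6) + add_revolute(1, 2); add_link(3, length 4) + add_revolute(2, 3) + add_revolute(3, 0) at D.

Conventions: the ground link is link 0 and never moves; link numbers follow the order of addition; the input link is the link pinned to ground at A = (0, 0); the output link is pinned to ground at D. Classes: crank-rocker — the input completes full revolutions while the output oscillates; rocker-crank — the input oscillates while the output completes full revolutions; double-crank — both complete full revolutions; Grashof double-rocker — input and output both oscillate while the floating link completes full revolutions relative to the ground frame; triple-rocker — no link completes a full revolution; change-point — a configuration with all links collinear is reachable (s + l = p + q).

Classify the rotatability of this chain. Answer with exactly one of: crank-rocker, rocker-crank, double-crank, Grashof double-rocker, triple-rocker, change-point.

lengths: ground=12, input=7, coupler=6, output=4
sorted: s=4 (shortest), l=12 (longest), p+q=13
s + l = 16 vs p + q = 13
s + l > p + q → non-Grashof → no link fully rotates → triple-rocker

triple-rocker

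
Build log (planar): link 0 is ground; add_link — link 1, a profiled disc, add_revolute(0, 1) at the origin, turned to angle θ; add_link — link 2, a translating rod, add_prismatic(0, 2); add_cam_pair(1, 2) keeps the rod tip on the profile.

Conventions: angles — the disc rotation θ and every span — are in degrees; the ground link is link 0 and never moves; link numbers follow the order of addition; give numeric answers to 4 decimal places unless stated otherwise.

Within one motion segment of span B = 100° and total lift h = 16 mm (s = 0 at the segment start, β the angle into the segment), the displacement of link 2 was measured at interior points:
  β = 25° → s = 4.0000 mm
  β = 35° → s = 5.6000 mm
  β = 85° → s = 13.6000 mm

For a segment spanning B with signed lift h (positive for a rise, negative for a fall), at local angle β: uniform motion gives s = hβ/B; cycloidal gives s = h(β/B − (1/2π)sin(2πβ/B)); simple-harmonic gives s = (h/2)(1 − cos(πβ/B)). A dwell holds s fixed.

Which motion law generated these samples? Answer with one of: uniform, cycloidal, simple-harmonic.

candidates at β/B = r: uniform s = h·r (linear in β); cycloidal s = h·(r − sin(2πr)/(2π)); simple-harmonic s = (h/2)(1 − cos(πr))
β=25°: printed 4.0000 | uniform 4.0000, cycloidal 1.4535, simple-harmonic 2.3431
β=35°: printed 5.6000 | uniform 5.6000, cycloidal 3.5399, simple-harmonic 4.3681
β=85°: printed 13.6000 | uniform 13.6000, cycloidal 15.6601, simple-harmonic 15.1281
only one law matches every sample → uniform

uniform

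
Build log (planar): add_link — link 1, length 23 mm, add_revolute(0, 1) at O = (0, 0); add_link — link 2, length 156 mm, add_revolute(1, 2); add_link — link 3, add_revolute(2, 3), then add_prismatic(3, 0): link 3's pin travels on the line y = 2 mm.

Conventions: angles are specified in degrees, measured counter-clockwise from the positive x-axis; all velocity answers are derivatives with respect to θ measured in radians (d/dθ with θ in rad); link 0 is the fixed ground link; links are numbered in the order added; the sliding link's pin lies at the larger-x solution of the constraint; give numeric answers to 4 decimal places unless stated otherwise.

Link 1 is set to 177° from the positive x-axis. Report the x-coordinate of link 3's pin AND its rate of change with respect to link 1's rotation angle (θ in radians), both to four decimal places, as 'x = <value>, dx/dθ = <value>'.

geometry: r = 23 mm, L = 156 mm, e = 2 mm
crank pin P = (r cos θ, r sin θ) = (-22.968479, 1.203727)
h = r sin θ − e = 1.203727 − 2 = -0.796273
x = r cos θ + √(L² − h²) = -22.968479 + 155.997968 = 133.029488
dx/dθ = −r sin θ − h·r cos θ/√(L² − h²) (θ in radians; h = -0.796273) = -1.320967

x = 133.0295, dx/dθ = -1.3210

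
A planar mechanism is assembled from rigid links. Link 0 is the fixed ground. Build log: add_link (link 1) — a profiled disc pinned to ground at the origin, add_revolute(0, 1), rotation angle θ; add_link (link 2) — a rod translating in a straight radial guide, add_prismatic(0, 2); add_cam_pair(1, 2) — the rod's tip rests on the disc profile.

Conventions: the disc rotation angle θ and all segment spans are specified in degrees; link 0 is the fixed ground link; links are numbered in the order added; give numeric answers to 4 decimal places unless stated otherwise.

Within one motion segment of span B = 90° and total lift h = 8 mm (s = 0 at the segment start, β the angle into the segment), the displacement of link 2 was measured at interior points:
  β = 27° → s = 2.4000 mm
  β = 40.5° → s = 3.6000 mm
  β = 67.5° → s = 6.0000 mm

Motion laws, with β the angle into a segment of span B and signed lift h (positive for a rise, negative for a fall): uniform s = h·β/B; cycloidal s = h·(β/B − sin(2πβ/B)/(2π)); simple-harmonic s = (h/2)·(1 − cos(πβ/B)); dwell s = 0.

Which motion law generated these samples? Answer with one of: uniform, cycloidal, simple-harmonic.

candidates at β/B = r: uniform s = h·r (linear in β); cycloidal s = h·(r − sin(2πr)/(2π)); simple-harmonic s = (h/2)(1 − cos(πr))
β=27°: printed 2.4000 | uniform 2.4000, cycloidal 1.1891, simple-harmonic 1.6489
β=40.5°: printed 3.6000 | uniform 3.6000, cycloidal 3.2065, simple-harmonic 3.3743
β=67.5°: printed 6.0000 | uniform 6.0000, cycloidal 7.2732, simple-harmonic 6.8284
only one law matches every sample → uniform

uniform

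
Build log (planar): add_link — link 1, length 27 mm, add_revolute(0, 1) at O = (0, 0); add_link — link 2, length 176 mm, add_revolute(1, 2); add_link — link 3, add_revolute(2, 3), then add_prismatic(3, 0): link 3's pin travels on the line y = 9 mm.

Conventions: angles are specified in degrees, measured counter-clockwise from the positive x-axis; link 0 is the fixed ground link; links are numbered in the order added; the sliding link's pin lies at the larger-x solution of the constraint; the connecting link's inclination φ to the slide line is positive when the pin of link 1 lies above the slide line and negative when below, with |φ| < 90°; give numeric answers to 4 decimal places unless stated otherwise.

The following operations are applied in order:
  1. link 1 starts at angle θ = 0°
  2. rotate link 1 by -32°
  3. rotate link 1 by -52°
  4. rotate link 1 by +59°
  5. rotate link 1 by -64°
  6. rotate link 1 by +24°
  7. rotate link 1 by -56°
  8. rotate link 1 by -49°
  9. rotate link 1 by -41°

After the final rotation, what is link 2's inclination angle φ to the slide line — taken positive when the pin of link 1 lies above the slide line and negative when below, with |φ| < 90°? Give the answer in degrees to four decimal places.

geometry: r = 27 mm, L = 176 mm, e = 9 mm; θ starts at 0°
rotate link 1 by -32°: θ ← 0° -32° = -32°
rotate link 1 by -52°: θ ← -32° -52° = -84°
rotate link 1 by +59°: θ ← -84° +59° = -25°
rotate link 1 by -64°: θ ← -25° -64° = -89°
rotate link 1 by +24°: θ ← -89° +24° = -65°
rotate link 1 by -56°: θ ← -65° -56° = -121°
rotate link 1 by -49°: θ ← -121° -49° = -170°
rotate link 1 by -41°: θ ← -170° -41° = -211°
h = r sin θ − e = 13.906028 − 9 = 4.906028
sin φ = h / L = 4.906028 / 176 = 0.02787516
φ = arcsin(0.02787516) = 1.597336°

1.5973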